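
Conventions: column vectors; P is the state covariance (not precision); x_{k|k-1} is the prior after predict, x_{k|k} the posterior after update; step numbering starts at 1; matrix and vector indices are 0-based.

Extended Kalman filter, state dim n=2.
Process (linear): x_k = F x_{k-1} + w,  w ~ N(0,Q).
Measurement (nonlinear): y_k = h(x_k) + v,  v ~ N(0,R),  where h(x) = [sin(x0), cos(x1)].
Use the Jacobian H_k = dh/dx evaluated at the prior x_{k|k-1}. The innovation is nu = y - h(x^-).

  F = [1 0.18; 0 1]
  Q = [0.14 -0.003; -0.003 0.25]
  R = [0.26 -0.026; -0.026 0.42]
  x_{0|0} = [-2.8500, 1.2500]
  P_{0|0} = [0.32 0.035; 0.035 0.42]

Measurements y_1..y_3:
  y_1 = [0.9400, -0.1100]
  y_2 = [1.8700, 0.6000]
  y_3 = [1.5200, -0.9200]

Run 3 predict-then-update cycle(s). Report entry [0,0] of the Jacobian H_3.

step 1: x^-=[-2.6250, 1.2500]  P^-=[0.4862 0.1076; 0.1076 0.6700]  H_jac=[-0.8695 0.0000; 0.0000 -0.9490]  S=[0.6276 0.0628; 0.0628 1.0234]  K=[-0.6677 -0.0588; -0.0875 -0.6159]  nu=[1.4339, -0.4253]  x^+=[-3.5575, 1.3866]  P^+=[0.1979 0.0077; 0.0077 0.2702]
step 2: x^-=[-3.3079, 1.3866]  P^-=[0.3494 0.0534; 0.0534 0.5202]  H_jac=[-0.9862 0.0000; 0.0000 -0.9831]  S=[0.5999 0.0257; 0.0257 0.9227]  K=[-0.5727 -0.0409; -0.0640 -0.5524]  nu=[1.7045, 0.4168]  x^+=[-4.3012, 1.0472]  P^+=[0.1499 0.0023; 0.0023 0.2343]
step 3: x^-=[-4.1127, 1.0472]  P^-=[0.2983 0.0415; 0.0415 0.4843]  H_jac=[-0.5644 0.0000; 0.0000 -0.8660]  S=[0.3550 -0.0057; -0.0057 0.7832]  K=[-0.4751 -0.0493; -0.0746 -0.5361]  nu=[0.6945, -1.4200]  x^+=[-4.3725, 1.7566]  P^+=[0.2166 0.0097; 0.0097 0.2577]

H_jac[0,0] = -0.5644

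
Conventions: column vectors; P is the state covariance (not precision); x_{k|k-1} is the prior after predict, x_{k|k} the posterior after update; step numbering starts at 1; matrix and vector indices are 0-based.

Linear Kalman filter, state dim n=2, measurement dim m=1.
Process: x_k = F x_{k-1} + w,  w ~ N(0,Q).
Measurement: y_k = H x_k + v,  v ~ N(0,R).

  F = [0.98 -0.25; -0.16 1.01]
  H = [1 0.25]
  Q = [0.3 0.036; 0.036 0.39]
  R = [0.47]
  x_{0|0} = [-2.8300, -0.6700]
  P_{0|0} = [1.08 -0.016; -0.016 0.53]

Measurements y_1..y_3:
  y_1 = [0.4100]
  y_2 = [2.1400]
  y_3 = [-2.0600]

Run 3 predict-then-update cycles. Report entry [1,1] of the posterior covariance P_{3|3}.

P_post[1,1] = 1.9154

step 1: x^-=[-2.6059, -0.2239]  P^-=[1.3782 -0.2836; -0.2836 0.9635]  S=[1.7666]  K=[0.7400; -0.0242]  nu=[3.0719]  x^+=[-0.3327, -0.2983]  P^+=[0.4108 -0.2520; -0.2520 0.9624]
step 2: x^-=[-0.2515, -0.2480]  P^-=[0.8782 -0.5309; -0.5309 1.4637]  S=[1.1742]  K=[0.6348; -0.1405]  nu=[2.4535]  x^+=[1.3061, -0.5928]  P^+=[0.4049 -0.4262; -0.4262 1.4406]
step 3: x^-=[1.4282, -0.8077]  P^-=[0.9878 -0.8301; -0.8301 2.0076]  S=[1.1682]  K=[0.6679; -0.2810]  nu=[-3.2863]  x^+=[-0.7667, 0.1156]  P^+=[0.4666 -0.6109; -0.6109 1.9154]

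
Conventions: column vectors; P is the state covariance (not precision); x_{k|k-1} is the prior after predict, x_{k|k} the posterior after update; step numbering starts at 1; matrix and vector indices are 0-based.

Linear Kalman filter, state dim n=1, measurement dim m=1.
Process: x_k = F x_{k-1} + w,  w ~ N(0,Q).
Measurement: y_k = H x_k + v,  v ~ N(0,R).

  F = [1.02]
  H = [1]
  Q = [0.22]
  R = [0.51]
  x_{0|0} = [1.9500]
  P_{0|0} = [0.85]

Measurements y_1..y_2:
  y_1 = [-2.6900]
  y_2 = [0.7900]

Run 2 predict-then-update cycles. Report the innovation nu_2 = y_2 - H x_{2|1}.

step 1: x^-=[1.9890]  P^-=[1.1043]  S=[1.6143]  K=[0.6841]  nu=[-4.6790]  x^+=[-1.2118]  P^+=[0.3489]
step 2: x^-=[-1.2361]  P^-=[0.5830]  S=[1.0930]  K=[0.5334]  nu=[2.0261]  x^+=[-0.1554]  P^+=[0.2720]

innov = [2.0261]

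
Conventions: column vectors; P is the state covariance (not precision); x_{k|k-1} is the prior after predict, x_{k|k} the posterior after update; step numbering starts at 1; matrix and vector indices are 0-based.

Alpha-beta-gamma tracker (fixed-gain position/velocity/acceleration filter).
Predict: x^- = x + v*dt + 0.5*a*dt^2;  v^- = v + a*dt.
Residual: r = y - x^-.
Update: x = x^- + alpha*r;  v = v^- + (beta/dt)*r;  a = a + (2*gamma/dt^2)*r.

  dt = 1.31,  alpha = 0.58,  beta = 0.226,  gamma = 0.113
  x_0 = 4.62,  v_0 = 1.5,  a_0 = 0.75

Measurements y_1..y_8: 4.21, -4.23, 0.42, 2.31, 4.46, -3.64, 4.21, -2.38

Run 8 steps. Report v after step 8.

v_post = 0.7208

step 1: x_pred=7.2285  r=-3.0185  x^+=5.4778  v^+=1.9617  a^+=0.3525
step 2: x_pred=8.3501  r=-12.5801  x^+=1.0536  v^+=0.2532  a^+=-1.3042
step 3: x_pred=0.2662  r=0.1538  x^+=0.3554  v^+=-1.4289  a^+=-1.2840
step 4: x_pred=-2.6181  r=4.9281  x^+=0.2402  v^+=-2.2607  a^+=-0.6350
step 5: x_pred=-3.2662  r=7.7262  x^+=1.2150  v^+=-1.7596  a^+=0.3825
step 6: x_pred=-0.7619  r=-2.8781  x^+=-2.4312  v^+=-1.7551  a^+=0.0035
step 7: x_pred=-4.7274  r=8.9374  x^+=0.4563  v^+=-0.2087  a^+=1.1805
step 8: x_pred=1.1959  r=-3.5759  x^+=-0.8781  v^+=0.7208  a^+=0.7095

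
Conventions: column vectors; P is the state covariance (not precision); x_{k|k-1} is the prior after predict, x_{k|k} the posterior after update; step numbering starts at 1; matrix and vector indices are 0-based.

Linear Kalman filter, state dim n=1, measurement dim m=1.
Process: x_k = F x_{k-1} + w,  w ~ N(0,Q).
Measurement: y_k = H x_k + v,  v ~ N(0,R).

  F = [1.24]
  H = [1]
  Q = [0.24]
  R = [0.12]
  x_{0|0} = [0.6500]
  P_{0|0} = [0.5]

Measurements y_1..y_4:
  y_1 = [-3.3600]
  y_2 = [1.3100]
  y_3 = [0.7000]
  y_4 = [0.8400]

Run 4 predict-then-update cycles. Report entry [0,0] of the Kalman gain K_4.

K[0,0] = 0.7602

step 1: x^-=[0.8060]  P^-=[1.0088]  S=[1.1288]  K=[0.8937]  nu=[-4.1660]  x^+=[-2.9171]  P^+=[0.1072]
step 2: x^-=[-3.6172]  P^-=[0.4049]  S=[0.5249]  K=[0.7714]  nu=[4.9272]  x^+=[0.1836]  P^+=[0.0926]
step 3: x^-=[0.2276]  P^-=[0.3823]  S=[0.5023]  K=[0.7611]  nu=[0.4724]  x^+=[0.5872]  P^+=[0.0913]
step 4: x^-=[0.7281]  P^-=[0.3804]  S=[0.5004]  K=[0.7602]  nu=[0.1119]  x^+=[0.8132]  P^+=[0.0912]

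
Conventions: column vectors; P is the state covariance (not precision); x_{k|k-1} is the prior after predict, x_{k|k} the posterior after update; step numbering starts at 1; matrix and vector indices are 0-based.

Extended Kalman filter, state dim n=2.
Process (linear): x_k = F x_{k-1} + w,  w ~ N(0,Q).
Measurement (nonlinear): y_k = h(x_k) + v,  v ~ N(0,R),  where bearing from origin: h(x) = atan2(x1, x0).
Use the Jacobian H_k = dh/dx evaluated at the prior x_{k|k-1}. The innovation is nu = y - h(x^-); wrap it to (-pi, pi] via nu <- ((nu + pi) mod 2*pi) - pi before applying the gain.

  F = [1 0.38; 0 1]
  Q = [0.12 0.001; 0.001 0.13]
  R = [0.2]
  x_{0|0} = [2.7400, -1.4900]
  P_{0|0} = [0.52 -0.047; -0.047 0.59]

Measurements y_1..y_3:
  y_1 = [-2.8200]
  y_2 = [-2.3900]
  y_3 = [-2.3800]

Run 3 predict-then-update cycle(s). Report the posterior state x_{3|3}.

x_post = [-2.4266, -3.3551]

step 1: x^-=[2.1738, -1.4900]  P^-=[0.6895 0.1782; 0.1782 0.7200]  H_jac=[0.2145 0.3130]  S=[0.3262]  K=[0.6244; 0.8080]  nu=[-2.2191]  x^+=[0.7881, -3.2831]  P^+=[0.5623 0.0136; 0.0136 0.5070]
step 2: x^-=[-0.4595, -3.2831]  P^-=[0.7658 0.2073; 0.2073 0.6370]  H_jac=[0.2987 -0.0418]  S=[0.2643]  K=[0.8329; 0.1335]  nu=[-0.6802]  x^+=[-1.0260, -3.3740]  P^+=[0.5825 0.1779; 0.1779 0.6323]
step 3: x^-=[-2.3081, -3.3740]  P^-=[0.9290 0.4192; 0.4192 0.7623]  H_jac=[0.2019 -0.1381]  S=[0.2290]  K=[0.5662; -0.0902]  nu=[-0.2092]  x^+=[-2.4266, -3.3551]  P^+=[0.8556 0.4309; 0.4309 0.7604]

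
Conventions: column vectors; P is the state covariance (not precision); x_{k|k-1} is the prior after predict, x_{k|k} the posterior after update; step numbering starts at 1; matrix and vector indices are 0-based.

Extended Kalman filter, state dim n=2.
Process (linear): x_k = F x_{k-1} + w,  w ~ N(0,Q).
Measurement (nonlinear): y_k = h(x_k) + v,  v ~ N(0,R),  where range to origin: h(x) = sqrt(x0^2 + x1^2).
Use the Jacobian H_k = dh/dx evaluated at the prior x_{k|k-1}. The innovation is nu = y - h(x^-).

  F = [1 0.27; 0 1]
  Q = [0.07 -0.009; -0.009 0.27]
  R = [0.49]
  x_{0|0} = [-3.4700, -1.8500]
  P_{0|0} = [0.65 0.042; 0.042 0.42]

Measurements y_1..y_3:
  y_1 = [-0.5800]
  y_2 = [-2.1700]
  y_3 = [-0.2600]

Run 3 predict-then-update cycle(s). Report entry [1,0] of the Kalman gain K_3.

step 1: x^-=[-3.9695, -1.8500]  P^-=[0.7733 0.1464; 0.1464 0.6900]  H_jac=[-0.9064 -0.4224]  S=[1.3605]  K=[-0.5606; -0.3118]  nu=[-4.9594]  x^+=[-1.1891, -0.3038]  P^+=[0.3457 -0.0914; -0.0914 0.5578]
step 2: x^-=[-1.2711, -0.3038]  P^-=[0.4070 0.0502; 0.0502 0.8278]  H_jac=[-0.9726 -0.2325]  S=[0.9424]  K=[-0.4324; -0.2560]  nu=[-3.4769]  x^+=[0.2323, 0.5862]  P^+=[0.2308 -0.0541; -0.0541 0.7660]
step 3: x^-=[0.3906, 0.5862]  P^-=[0.3274 0.1437; 0.1437 1.0360]  H_jac=[0.5545 0.8322]  S=[1.4408]  K=[0.2090; 0.6537]  nu=[-0.9644]  x^+=[0.1890, -0.0442]  P^+=[0.2645 -0.0531; -0.0531 0.4203]

K[1,0] = 0.6537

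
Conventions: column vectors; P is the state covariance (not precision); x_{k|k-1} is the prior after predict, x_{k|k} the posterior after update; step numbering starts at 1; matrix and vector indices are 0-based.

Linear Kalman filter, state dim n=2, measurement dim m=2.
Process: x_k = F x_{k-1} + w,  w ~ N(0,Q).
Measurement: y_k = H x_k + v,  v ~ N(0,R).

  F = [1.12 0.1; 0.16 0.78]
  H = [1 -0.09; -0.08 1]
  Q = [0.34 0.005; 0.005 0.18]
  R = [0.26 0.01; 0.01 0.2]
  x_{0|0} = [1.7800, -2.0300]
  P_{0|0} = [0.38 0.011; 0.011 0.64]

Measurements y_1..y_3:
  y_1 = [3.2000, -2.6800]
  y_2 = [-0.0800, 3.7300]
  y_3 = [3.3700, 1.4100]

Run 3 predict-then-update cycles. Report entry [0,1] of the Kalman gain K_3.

K[0,1] = 0.0395

step 1: x^-=[1.7906, -1.2986]  P^-=[0.8255 0.1328; 0.1328 0.5818]  S=[1.0663 0.0253; 0.0253 0.7659]  K=[0.7615 0.0620; 0.0577 0.7439]  nu=[1.2925, -1.2382]  x^+=[2.6981, -2.1451]  P^+=[0.2019 0.0362; 0.0362 0.1523]
step 2: x^-=[2.8074, -1.2414]  P^-=[0.6028 0.0852; 0.0852 0.2868]  S=[0.8498 0.0218; 0.0218 0.4770]  K=[0.6992 0.0456; 0.0549 0.5844]  nu=[-2.9991, 5.1960]  x^+=[0.9474, 1.6307]  P^+=[0.1850 0.0309; 0.0309 0.1199]
step 3: x^-=[1.2242, 1.4235]  P^-=[0.5802 0.0750; 0.0750 0.2654]  S=[0.8289 0.0152; 0.0152 0.4571]  K=[0.6911 0.0395; 0.0513 0.5658]  nu=[2.2739, 0.0844]  x^+=[2.7991, 1.5879]  P^+=[0.1827 0.0294; 0.0294 0.1160]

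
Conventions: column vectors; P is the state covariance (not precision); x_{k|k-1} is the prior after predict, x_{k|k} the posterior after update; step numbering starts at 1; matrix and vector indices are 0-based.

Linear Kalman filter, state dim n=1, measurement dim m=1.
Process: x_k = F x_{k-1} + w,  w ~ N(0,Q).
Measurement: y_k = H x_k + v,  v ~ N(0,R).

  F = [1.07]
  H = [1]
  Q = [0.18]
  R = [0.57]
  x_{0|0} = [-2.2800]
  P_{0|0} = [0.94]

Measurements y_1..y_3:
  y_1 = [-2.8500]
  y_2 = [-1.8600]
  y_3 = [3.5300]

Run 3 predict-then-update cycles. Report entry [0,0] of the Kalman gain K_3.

step 1: x^-=[-2.4396]  P^-=[1.2562]  S=[1.8262]  K=[0.6879]  nu=[-0.4104]  x^+=[-2.7219]  P^+=[0.3921]
step 2: x^-=[-2.9124]  P^-=[0.6289]  S=[1.1989]  K=[0.5246]  nu=[1.0524]  x^+=[-2.3604]  P^+=[0.2990]
step 3: x^-=[-2.5256]  P^-=[0.5223]  S=[1.0923]  K=[0.4782]  nu=[6.0556]  x^+=[0.3701]  P^+=[0.2726]

K[0,0] = 0.4782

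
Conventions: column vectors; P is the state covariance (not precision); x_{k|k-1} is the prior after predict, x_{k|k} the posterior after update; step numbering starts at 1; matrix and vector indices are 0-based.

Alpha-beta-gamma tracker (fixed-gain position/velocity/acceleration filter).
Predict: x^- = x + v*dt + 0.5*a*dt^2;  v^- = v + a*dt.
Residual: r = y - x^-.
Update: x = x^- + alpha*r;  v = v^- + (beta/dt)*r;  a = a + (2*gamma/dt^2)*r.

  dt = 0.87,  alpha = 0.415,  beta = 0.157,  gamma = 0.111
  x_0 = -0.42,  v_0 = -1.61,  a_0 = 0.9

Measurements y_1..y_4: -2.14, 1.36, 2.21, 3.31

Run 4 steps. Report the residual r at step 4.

resid = -0.5670

step 1: x_pred=-1.4801  r=-0.6599  x^+=-1.7540  v^+=-0.9461  a^+=0.7064
step 2: x_pred=-2.3097  r=3.6697  x^+=-0.7868  v^+=0.3308  a^+=1.7828
step 3: x_pred=0.1757  r=2.0343  x^+=1.0199  v^+=2.2489  a^+=2.3794
step 4: x_pred=3.8770  r=-0.5670  x^+=3.6417  v^+=4.2167  a^+=2.2132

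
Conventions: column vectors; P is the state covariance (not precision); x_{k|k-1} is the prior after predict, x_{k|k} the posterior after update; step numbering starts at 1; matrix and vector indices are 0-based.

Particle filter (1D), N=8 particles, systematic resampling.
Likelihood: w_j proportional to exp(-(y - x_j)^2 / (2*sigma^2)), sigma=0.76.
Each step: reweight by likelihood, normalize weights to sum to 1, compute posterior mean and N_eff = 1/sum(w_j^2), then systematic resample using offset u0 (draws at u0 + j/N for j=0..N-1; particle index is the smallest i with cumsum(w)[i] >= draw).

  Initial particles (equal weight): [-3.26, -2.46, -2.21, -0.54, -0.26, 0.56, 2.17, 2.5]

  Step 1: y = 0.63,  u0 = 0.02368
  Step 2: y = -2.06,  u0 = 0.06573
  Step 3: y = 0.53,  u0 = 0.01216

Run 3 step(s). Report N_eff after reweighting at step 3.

N_eff = 7.6072

step 1: w=[0.0000, 0.0001, 0.0005, 0.1542, 0.2540, 0.5021, 0.0647, 0.0244]  mean=0.3320  Neff=2.8972  idx=[3, 3, 4, 4, 5, 5, 5, 5]
step 2: w=[0.3365, 0.3365, 0.1505, 0.1505, 0.0065, 0.0065, 0.0065, 0.0065]  mean=-0.4270  Neff=3.6782  idx=[0, 0, 0, 1, 1, 2, 2, 3]
step 3: w=[0.1030, 0.1030, 0.1030, 0.1030, 0.1030, 0.1617, 0.1617, 0.1617]  mean=-0.4042  Neff=7.6072  idx=[0, 1, 2, 3, 4, 5, 6, 7]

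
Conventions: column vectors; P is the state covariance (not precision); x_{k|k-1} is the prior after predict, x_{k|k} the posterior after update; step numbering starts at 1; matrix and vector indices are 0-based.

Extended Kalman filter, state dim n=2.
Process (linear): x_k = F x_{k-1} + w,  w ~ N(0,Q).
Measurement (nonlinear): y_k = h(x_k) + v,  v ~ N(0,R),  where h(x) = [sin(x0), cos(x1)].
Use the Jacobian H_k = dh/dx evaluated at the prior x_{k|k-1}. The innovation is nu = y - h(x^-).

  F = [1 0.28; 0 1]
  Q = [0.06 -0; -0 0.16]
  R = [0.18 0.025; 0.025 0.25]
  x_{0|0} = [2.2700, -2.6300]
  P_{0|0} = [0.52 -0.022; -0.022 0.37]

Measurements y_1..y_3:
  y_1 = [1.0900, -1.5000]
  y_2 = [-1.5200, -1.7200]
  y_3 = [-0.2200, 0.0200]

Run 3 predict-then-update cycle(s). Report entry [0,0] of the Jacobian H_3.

H_jac[0,0] = -0.5825

step 1: x^-=[1.5336, -2.6300]  P^-=[0.5967 0.0816; 0.0816 0.5300]  H_jac=[0.0372 0.0000; 0.0000 0.4896]  S=[0.1808 0.0265; 0.0265 0.3770]  K=[0.1083 0.0983; -0.0849 0.6942]  nu=[0.0907, -0.6280]  x^+=[1.4817, -3.0737]  P^+=[0.5904 0.0558; 0.0558 0.3501]
step 2: x^-=[0.6210, -3.0737]  P^-=[0.7090 0.1538; 0.1538 0.5101]  H_jac=[0.8133 0.0000; 0.0000 0.0679]  S=[0.6490 0.0335; 0.0335 0.2524]  K=[0.8925 -0.0771; 0.1869 0.1124]  nu=[-2.1019, -0.7223]  x^+=[-1.1993, -3.5478]  P^+=[0.1952 0.0448; 0.0448 0.4829]
step 3: x^-=[-2.1926, -3.5478]  P^-=[0.3181 0.1800; 0.1800 0.6429]  H_jac=[-0.5825 0.0000; 0.0000 -0.3951]  S=[0.2880 0.0664; 0.0664 0.3504]  K=[-0.6240 -0.0847; -0.2060 -0.6859]  nu=[0.5928, 0.9386]  x^+=[-2.6421, -4.3137]  P^+=[0.1965 0.0931; 0.0931 0.4471]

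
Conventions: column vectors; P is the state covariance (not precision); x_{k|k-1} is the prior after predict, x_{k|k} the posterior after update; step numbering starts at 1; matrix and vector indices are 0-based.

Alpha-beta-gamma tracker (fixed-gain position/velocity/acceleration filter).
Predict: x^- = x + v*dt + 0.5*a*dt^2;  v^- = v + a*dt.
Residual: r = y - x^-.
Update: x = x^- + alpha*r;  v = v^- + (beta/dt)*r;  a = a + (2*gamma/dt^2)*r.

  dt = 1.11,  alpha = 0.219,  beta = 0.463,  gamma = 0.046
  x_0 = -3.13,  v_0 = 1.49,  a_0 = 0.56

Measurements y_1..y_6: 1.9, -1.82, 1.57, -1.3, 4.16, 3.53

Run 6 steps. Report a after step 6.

step 1: x_pred=-1.1311  r=3.0311  x^+=-0.4673  v^+=3.3759  a^+=0.7863
step 2: x_pred=3.7644  r=-5.5844  x^+=2.5414  v^+=1.9194  a^+=0.3693
step 3: x_pred=4.8995  r=-3.3295  x^+=4.1703  v^+=0.9406  a^+=0.1207
step 4: x_pred=5.2888  r=-6.5888  x^+=3.8458  v^+=-1.6737  a^+=-0.3712
step 5: x_pred=1.7593  r=2.4007  x^+=2.2851  v^+=-1.0844  a^+=-0.1920
step 6: x_pred=0.9631  r=2.5669  x^+=1.5253  v^+=-0.2268  a^+=-0.0003

a_post = -0.0003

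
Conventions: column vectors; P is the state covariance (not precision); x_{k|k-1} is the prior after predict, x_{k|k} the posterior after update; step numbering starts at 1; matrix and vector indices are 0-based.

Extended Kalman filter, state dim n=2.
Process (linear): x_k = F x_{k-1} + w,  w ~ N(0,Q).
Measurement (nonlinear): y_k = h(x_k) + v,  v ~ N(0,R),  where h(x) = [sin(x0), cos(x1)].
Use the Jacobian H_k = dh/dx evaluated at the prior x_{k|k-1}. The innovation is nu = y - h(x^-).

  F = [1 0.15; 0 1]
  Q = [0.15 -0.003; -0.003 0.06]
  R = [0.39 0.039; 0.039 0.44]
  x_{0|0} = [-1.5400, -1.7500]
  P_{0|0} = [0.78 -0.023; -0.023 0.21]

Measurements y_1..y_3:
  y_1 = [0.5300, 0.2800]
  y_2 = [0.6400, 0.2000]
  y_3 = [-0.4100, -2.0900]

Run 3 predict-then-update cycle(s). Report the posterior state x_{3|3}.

x_post = [-3.2990, -2.2146]

step 1: x^-=[-1.8025, -1.7500]  P^-=[0.9278 0.0055; 0.0055 0.2700]  H_jac=[-0.2296 0.0000; 0.0000 0.9840]  S=[0.4389 0.0378; 0.0378 0.7014]  K=[-0.4883 0.0340; -0.0356 0.3807]  nu=[1.5033, 0.4582]  x^+=[-2.5210, -1.6291]  P^+=[0.8236 -0.0042; -0.0042 0.1688]
step 2: x^-=[-2.7654, -1.6291]  P^-=[0.9761 0.0182; 0.0182 0.2288]  H_jac=[-0.9301 0.0000; 0.0000 0.9983]  S=[1.2344 0.0221; 0.0221 0.6680]  K=[-0.7364 0.0515; -0.0198 0.3426]  nu=[1.0074, 0.2583]  x^+=[-3.4939, -1.5606]  P^+=[0.3066 -0.0060; -0.0060 0.1502]
step 3: x^-=[-3.7280, -1.5606]  P^-=[0.4582 0.0135; 0.0135 0.2102]  H_jac=[-0.8329 0.0000; 0.0000 0.9999]  S=[0.7079 0.0278; 0.0278 0.6502]  K=[-0.5409 0.0438; -0.0286 0.3245]  nu=[-0.9634, -2.1002]  x^+=[-3.2990, -2.2146]  P^+=[0.2512 -0.0018; -0.0018 0.1417]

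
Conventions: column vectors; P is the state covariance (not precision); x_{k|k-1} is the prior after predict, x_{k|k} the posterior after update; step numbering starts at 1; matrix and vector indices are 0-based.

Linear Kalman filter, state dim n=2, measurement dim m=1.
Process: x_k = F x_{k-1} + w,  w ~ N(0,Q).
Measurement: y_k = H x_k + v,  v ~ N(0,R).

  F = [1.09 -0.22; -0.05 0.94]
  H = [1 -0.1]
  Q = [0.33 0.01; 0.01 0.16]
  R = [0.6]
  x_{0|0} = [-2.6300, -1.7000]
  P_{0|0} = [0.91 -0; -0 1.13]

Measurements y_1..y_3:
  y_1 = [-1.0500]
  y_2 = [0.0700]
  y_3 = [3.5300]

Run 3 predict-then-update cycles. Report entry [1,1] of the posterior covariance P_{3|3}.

step 1: x^-=[-2.4927, -1.4665]  P^-=[1.4659 -0.2733; -0.2733 1.1607]  S=[2.1321]  K=[0.7003; -0.1826]  nu=[1.2960]  x^+=[-1.5850, -1.7032]  P^+=[0.4201 -0.0006; -0.0006 1.0896]
step 2: x^-=[-1.3530, -1.5217]  P^-=[0.8822 -0.2389; -0.2389 1.1239]  S=[1.5412]  K=[0.5879; -0.2279]  nu=[1.2708]  x^+=[-0.6059, -1.8114]  P^+=[0.3495 -0.0324; -0.0324 1.0439]
step 3: x^-=[-0.2619, -1.6724]  P^-=[0.8113 -0.2584; -0.2584 1.0863]  S=[1.4738]  K=[0.5680; -0.2490]  nu=[3.6247]  x^+=[1.7969, -2.5751]  P^+=[0.3358 -0.0499; -0.0499 0.9949]

P_post[1,1] = 0.9949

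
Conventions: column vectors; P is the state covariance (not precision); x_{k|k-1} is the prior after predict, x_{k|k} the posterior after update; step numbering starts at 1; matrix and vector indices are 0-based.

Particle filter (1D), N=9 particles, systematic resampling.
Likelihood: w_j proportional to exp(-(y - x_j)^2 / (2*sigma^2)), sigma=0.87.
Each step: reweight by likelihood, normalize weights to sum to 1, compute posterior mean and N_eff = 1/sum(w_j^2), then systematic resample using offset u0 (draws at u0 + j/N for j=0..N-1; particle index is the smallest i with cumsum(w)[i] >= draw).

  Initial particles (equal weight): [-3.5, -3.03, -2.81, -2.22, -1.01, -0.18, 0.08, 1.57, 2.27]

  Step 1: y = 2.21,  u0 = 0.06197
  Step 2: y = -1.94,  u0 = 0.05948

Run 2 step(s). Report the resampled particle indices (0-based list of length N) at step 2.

resampled_idx = [0, 0, 1, 1, 2, 2, 3, 3, 3]

step 1: w=[0.0000, 0.0000, 0.0000, 0.0000, 0.0006, 0.0125, 0.0272, 0.4159, 0.5438]  mean=1.8867  Neff=2.1296  idx=[7, 7, 7, 7, 8, 8, 8, 8, 8]
step 2: w=[0.2415, 0.2415, 0.2415, 0.2415, 0.0068, 0.0068, 0.0068, 0.0068, 0.0068]  mean=1.5938  Neff=4.2823  idx=[0, 0, 1, 1, 2, 2, 3, 3, 3]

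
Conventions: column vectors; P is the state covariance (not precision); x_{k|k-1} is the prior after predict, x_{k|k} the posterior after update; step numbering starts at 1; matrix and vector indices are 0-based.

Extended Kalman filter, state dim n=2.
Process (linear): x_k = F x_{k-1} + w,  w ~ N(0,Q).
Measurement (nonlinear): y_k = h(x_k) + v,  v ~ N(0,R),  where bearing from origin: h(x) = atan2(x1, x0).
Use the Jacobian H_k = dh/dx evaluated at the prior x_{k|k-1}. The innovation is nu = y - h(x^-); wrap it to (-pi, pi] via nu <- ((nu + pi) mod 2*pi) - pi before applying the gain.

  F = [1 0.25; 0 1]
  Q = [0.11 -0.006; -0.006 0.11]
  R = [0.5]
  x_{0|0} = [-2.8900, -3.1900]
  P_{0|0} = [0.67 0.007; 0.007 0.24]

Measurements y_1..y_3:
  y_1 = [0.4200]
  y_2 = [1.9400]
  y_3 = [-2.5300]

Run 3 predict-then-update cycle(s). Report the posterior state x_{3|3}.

x_post = [-5.1748, -3.2745]

step 1: x^-=[-3.6875, -3.1900]  P^-=[0.7985 0.0610; 0.0610 0.3500]  H_jac=[0.1342 -0.1551]  S=[0.5203]  K=[0.1878; -0.0886]  nu=[2.8484]  x^+=[-3.1527, -3.4424]  P^+=[0.7802 0.0697; 0.0697 0.3459]
step 2: x^-=[-4.0133, -3.4424]  P^-=[0.9466 0.1501; 0.1501 0.4559]  H_jac=[0.1231 -0.1436]  S=[0.5184]  K=[0.1833; -0.0906]  nu=[-1.9106]  x^+=[-4.3634, -3.2693]  P^+=[0.9292 0.1587; 0.1587 0.4517]
step 3: x^-=[-5.1808, -3.2693]  P^-=[1.1468 0.2657; 0.2657 0.5617]  H_jac=[0.0871 -0.1380]  S=[0.5130]  K=[0.1233; -0.1060]  nu=[0.0486]  x^+=[-5.1748, -3.2745]  P^+=[1.1390 0.2724; 0.2724 0.5559]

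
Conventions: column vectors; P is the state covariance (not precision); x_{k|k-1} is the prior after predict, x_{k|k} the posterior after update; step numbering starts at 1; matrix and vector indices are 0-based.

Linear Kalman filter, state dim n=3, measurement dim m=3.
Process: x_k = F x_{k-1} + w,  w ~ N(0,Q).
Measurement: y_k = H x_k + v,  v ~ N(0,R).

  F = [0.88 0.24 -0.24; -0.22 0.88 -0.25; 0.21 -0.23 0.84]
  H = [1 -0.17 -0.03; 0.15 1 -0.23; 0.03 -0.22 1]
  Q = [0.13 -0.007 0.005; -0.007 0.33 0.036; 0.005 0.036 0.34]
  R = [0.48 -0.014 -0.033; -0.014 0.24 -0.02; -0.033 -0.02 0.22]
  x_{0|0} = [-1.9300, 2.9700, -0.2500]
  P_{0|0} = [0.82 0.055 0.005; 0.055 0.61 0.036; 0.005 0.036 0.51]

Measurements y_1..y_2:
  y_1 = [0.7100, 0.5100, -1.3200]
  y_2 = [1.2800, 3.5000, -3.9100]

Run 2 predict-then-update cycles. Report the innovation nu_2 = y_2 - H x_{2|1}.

step 1: x^-=[-0.9256, 3.1007, -1.2984]  P^-=[0.8465 0.0228 0.0244; 0.0228 0.8374 -0.1920; 0.0244 -0.1920 0.7508]  S=[1.3402 -0.0095 0.0518; -0.0095 1.2296 -0.5714; 0.0518 -0.5714 1.0978]  K=[0.6256 0.1679 0.0986; -0.0815 0.7412 0.0475; -0.0029 0.0560 0.7524]  nu=[2.1238, -2.7505, 0.6883]  x^+=[0.0091, 0.9217, -0.9408]  P^+=[0.2912 -0.0175 -0.0149; -0.0175 0.1901 0.0407; -0.0149 0.0407 0.1739]
step 2: x^-=[0.4550, 1.0443, -1.0003]  P^-=[0.3707 -0.0340 0.0161; -0.0340 0.4894 -0.0206; 0.0161 -0.0206 0.4663]  S=[0.8756 -0.0755 0.0096; -0.0755 0.7606 -0.2525; 0.0096 -0.2525 0.7208]  K=[0.4365 0.0916 0.0744; -0.0775 0.6519 0.0500; 0.0042 0.0594 0.6747]  nu=[0.9725, 2.1574, -2.6936]  x^+=[0.8764, 2.2407, -2.6852]  P^+=[0.2024 -0.0183 -0.0099; -0.0183 0.1680 0.0380; -0.0099 0.0380 0.1558]

innov = [0.9725, 2.1574, -2.6936]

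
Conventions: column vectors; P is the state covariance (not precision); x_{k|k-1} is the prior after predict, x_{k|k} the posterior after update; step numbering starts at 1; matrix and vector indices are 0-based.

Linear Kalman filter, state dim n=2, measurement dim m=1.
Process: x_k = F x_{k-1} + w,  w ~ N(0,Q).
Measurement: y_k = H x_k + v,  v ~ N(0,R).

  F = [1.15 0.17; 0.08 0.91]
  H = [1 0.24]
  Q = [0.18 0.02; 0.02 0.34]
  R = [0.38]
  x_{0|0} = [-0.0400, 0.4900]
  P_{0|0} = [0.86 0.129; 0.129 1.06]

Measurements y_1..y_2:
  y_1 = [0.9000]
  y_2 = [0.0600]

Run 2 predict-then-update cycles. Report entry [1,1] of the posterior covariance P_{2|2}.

P_post[1,1] = 1.0319

step 1: x^-=[0.0373, 0.4427]  P^-=[1.3984 0.3999; 0.3999 1.2421]  S=[2.0419]  K=[0.7319; 0.3418]  nu=[0.7565]  x^+=[0.5909, 0.7013]  P^+=[0.3047 -0.1110; -0.1110 1.0035]
step 2: x^-=[0.7988, 0.6854]  P^-=[0.5686 0.0857; 0.0857 1.1568]  S=[1.0564]  K=[0.5577; 0.3439]  nu=[-0.9033]  x^+=[0.2950, 0.3748]  P^+=[0.2400 -0.1170; -0.1170 1.0319]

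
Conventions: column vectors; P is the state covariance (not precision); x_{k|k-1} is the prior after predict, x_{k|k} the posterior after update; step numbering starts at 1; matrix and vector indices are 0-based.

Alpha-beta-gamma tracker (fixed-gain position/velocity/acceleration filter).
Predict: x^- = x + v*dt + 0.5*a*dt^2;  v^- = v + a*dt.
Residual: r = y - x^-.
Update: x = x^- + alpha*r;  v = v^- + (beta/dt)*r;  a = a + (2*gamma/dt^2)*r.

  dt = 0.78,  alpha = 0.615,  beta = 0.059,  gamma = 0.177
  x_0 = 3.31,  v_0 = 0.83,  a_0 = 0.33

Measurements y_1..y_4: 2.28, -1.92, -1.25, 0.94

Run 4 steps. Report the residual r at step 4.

step 1: x_pred=4.0578  r=-1.7778  x^+=2.9644  v^+=0.9529  a^+=-0.7044
step 2: x_pred=3.4934  r=-5.4134  x^+=0.1642  v^+=-0.0060  a^+=-3.8542
step 3: x_pred=-1.0130  r=-0.2370  x^+=-1.1587  v^+=-3.0302  a^+=-3.9922
step 4: x_pred=-4.7367  r=5.6767  x^+=-1.2455  v^+=-5.7147  a^+=-0.6891

resid = 5.6767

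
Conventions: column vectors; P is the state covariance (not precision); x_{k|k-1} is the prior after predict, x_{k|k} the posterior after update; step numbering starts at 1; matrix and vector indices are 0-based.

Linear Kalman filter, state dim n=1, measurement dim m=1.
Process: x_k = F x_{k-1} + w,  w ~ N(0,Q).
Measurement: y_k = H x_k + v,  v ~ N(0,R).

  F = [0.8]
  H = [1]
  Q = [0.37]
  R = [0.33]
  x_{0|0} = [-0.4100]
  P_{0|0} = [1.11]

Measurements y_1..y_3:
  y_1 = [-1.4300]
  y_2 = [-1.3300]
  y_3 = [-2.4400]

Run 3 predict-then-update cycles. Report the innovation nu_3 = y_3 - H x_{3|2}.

step 1: x^-=[-0.3280]  P^-=[1.0804]  S=[1.4104]  K=[0.7660]  nu=[-1.1020]  x^+=[-1.1722]  P^+=[0.2528]
step 2: x^-=[-0.9377]  P^-=[0.5318]  S=[0.8618]  K=[0.6171]  nu=[-0.3923]  x^+=[-1.1798]  P^+=[0.2036]
step 3: x^-=[-0.9438]  P^-=[0.5003]  S=[0.8303]  K=[0.6026]  nu=[-1.4962]  x^+=[-1.8454]  P^+=[0.1988]

innov = [-1.4962]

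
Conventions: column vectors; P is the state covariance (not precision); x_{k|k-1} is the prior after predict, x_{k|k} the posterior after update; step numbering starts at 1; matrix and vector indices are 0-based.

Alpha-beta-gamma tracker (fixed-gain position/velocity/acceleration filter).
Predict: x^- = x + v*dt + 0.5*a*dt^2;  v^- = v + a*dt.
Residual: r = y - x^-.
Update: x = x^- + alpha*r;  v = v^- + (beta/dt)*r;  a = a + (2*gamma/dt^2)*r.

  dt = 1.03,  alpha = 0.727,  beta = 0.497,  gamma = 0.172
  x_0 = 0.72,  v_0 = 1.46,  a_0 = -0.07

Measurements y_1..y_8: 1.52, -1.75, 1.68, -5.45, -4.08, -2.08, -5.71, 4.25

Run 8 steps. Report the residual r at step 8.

step 1: x_pred=2.1867  r=-0.6667  x^+=1.7020  v^+=1.0662  a^+=-0.2862
step 2: x_pred=2.6484  r=-4.3984  x^+=-0.5492  v^+=-1.3509  a^+=-1.7124
step 3: x_pred=-2.8490  r=4.5290  x^+=0.4436  v^+=-0.9293  a^+=-0.2438
step 4: x_pred=-0.6429  r=-4.8071  x^+=-4.1377  v^+=-3.5000  a^+=-1.8026
step 5: x_pred=-8.6988  r=4.6188  x^+=-5.3409  v^+=-3.1279  a^+=-0.3049
step 6: x_pred=-8.7244  r=6.6444  x^+=-3.8939  v^+=-0.2359  a^+=1.8496
step 7: x_pred=-3.1558  r=-2.5542  x^+=-5.0127  v^+=0.4367  a^+=1.0214
step 8: x_pred=-4.0211  r=8.2711  x^+=1.9920  v^+=5.4797  a^+=3.7033

resid = 8.2711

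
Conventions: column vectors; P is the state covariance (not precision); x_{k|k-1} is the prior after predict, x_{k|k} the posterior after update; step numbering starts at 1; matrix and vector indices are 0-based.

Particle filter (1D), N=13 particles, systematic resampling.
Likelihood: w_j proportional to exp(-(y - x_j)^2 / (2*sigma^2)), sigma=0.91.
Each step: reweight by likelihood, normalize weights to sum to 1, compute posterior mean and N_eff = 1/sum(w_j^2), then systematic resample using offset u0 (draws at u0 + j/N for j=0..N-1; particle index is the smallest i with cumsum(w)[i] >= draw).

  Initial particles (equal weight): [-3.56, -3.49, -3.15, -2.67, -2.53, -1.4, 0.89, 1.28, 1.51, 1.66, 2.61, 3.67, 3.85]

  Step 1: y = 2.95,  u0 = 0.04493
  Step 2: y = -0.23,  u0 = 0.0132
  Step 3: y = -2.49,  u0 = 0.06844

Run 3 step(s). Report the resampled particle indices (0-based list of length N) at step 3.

step 1: w=[0.0000, 0.0000, 0.0000, 0.0000, 0.0000, 0.0000, 0.0242, 0.0582, 0.0896, 0.1147, 0.2922, 0.2291, 0.1921]  mean=2.7646  Neff=5.0023  idx=[7, 8, 9, 9, 10, 10, 10, 11, 11, 11, 12, 12, 12]
step 2: w=[0.3779, 0.2406, 0.1732, 0.1732, 0.0115, 0.0115, 0.0115, 0.0002, 0.0002, 0.0002, 0.0001, 0.0001, 0.0001]  mean=1.5144  Neff=3.8304  idx=[0, 0, 0, 0, 0, 1, 1, 1, 2, 2, 2, 3, 3]
step 3: w=[0.1464, 0.1464, 0.1464, 0.1464, 0.1464, 0.0498, 0.0498, 0.0498, 0.0238, 0.0238, 0.0238, 0.0238, 0.0238]  mean=1.3595  Neff=8.5201  idx=[0, 0, 1, 2, 2, 3, 3, 4, 4, 5, 7, 9, 12]

resampled_idx = [0, 0, 1, 2, 2, 3, 3, 4, 4, 5, 7, 9, 12]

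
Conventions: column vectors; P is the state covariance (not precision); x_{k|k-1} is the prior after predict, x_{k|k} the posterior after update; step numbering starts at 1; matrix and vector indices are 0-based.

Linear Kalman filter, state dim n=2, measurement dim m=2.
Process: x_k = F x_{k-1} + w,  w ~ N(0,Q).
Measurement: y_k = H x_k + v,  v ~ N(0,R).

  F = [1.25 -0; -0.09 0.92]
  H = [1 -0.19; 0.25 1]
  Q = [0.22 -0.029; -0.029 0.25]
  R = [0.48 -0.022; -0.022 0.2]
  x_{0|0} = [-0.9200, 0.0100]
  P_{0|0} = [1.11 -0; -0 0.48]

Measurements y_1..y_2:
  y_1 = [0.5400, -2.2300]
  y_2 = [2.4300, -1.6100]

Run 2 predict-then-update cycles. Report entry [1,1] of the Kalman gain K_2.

step 1: x^-=[-1.1500, 0.0920]  P^-=[1.9544 -0.1539; -0.1539 0.6653]  S=[2.5169 0.1936; 0.1936 0.9105]  K=[0.7725 0.2033; -0.1671 0.7240]  nu=[1.7075, -2.0345]  x^+=[-0.2447, -1.6661]  P^+=[0.3540 -0.0648; -0.0648 0.1647]
step 2: x^-=[-0.3059, -1.5108]  P^-=[0.7731 -0.1434; -0.1434 0.4030]  S=[1.3222 -0.0418; -0.0418 0.5796]  K=[0.6095 0.1301; -0.1466 0.6228]  nu=[2.4488, -0.0227]  x^+=[1.1836, -1.8840]  P^+=[0.2788 -0.0571; -0.0571 0.1421]

K[1,1] = 0.6228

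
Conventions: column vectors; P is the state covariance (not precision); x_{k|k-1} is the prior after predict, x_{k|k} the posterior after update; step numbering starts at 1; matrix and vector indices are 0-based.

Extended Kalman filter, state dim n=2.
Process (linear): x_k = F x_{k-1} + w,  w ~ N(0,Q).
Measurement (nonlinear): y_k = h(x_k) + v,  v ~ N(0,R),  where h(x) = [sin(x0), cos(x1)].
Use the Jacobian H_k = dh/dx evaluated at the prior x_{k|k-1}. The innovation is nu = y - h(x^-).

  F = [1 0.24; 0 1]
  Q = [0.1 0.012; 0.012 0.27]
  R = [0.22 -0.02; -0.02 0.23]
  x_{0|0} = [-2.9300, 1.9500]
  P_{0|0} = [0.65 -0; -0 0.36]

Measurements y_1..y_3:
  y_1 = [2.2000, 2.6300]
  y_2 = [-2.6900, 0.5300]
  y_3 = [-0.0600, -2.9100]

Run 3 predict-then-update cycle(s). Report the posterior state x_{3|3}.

x_post = [-7.5453, -3.5409]

step 1: x^-=[-2.4620, 1.9500]  P^-=[0.7707 0.0984; 0.0984 0.6300]  H_jac=[-0.7778 0.0000; 0.0000 -0.9290]  S=[0.6863 0.0511; 0.0511 0.7737]  K=[-0.8690 -0.0608; -0.0555 -0.7528]  nu=[2.8285, 3.0002]  x^+=[-5.1022, -0.4654]  P^+=[0.2442 -0.0037; -0.0037 0.1852]
step 2: x^-=[-5.2139, -0.4654]  P^-=[0.3531 0.0528; 0.0528 0.4552]  H_jac=[0.4807 0.0000; 0.0000 0.4488]  S=[0.3016 -0.0086; -0.0086 0.3217]  K=[0.5654 0.0888; 0.1023 0.6378]  nu=[-3.5669, -0.3636]  x^+=[-7.2628, -1.0624]  P^+=[0.2550 0.0203; 0.0203 0.3223]
step 3: x^-=[-7.5178, -1.0624]  P^-=[0.3834 0.1097; 0.1097 0.5923]  H_jac=[0.3299 0.0000; 0.0000 0.8735]  S=[0.2617 0.0116; 0.0116 0.6819]  K=[0.4773 0.1323; 0.1047 0.7569]  nu=[0.8840, -3.3968]  x^+=[-7.5453, -3.5409]  P^+=[0.3103 0.0239; 0.0239 0.1969]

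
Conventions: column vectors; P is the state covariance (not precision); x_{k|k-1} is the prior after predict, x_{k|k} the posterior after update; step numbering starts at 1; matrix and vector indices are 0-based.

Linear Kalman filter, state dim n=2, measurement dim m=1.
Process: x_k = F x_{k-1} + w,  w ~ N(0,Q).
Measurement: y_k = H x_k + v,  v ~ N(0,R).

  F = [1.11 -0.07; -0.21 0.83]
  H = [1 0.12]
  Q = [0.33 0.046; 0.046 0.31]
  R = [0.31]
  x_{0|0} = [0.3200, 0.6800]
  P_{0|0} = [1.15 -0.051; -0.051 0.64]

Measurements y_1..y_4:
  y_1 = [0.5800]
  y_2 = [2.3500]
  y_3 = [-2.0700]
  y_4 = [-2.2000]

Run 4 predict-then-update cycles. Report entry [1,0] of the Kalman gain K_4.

K[1,0] = -0.0766

step 1: x^-=[0.3076, 0.4972]  P^-=[1.7580 -0.3070; -0.3070 0.8194]  S=[2.0061]  K=[0.8580; -0.1040]  nu=[0.2127]  x^+=[0.4901, 0.4751]  P^+=[0.2813 -0.1280; -0.1280 0.7977]
step 2: x^-=[0.5108, 0.2914]  P^-=[0.7004 -0.1857; -0.1857 0.9165]  S=[0.9790]  K=[0.6926; -0.0773]  nu=[1.8043]  x^+=[1.7605, 0.1519]  P^+=[0.2307 -0.1333; -0.1333 0.9107]
step 3: x^-=[1.9435, -0.2437]  P^-=[0.6394 -0.1854; -0.1854 0.9940]  S=[0.9192]  K=[0.6714; -0.0719]  nu=[-3.9843]  x^+=[-0.7315, 0.0430]  P^+=[0.2251 -0.1410; -0.1410 0.9892]
step 4: x^-=[-0.8150, 0.1893]  P^-=[0.6341 -0.1959; -0.1959 1.0506]  S=[0.9122]  K=[0.6693; -0.0766]  nu=[-1.4077]  x^+=[-1.7572, 0.2971]  P^+=[0.2254 -0.1492; -0.1492 1.0452]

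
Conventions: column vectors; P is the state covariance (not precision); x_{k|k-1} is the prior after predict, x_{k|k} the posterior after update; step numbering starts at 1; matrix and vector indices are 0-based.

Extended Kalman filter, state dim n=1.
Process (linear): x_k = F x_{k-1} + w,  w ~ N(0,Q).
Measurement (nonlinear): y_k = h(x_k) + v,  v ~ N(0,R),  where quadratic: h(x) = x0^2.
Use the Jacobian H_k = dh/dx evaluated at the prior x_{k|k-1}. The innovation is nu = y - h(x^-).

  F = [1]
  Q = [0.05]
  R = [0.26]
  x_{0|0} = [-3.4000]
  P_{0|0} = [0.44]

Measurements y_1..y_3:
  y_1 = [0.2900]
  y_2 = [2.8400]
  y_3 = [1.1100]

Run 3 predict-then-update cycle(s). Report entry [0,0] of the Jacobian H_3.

H_jac[0,0] = -3.4146

step 1: x^-=[-3.4000]  P^-=[0.4900]  H_jac=[-6.8000]  S=[22.9176]  K=[-0.1454]  nu=[-11.2700]  x^+=[-1.7614]  P^+=[0.0056]
step 2: x^-=[-1.7614]  P^-=[0.0556]  H_jac=[-3.5229]  S=[0.9495]  K=[-0.2061]  nu=[-0.2627]  x^+=[-1.7073]  P^+=[0.0152]
step 3: x^-=[-1.7073]  P^-=[0.0652]  H_jac=[-3.4146]  S=[1.0203]  K=[-0.2182]  nu=[-1.8049]  x^+=[-1.3134]  P^+=[0.0166]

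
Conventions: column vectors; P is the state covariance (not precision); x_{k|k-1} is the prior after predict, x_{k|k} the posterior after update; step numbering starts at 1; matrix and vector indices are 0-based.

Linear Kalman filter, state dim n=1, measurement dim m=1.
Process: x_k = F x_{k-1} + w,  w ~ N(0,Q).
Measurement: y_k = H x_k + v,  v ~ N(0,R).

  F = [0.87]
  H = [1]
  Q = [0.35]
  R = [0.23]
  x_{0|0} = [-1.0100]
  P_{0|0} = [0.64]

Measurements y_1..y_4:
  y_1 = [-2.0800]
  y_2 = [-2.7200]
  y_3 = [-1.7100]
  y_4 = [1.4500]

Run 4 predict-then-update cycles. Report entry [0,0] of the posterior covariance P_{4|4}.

P_post[0,0] = 0.1541

step 1: x^-=[-0.8787]  P^-=[0.8344]  S=[1.0644]  K=[0.7839]  nu=[-1.2013]  x^+=[-1.8204]  P^+=[0.1803]
step 2: x^-=[-1.5838]  P^-=[0.4865]  S=[0.7165]  K=[0.6790]  nu=[-1.1362]  x^+=[-2.3552]  P^+=[0.1562]
step 3: x^-=[-2.0491]  P^-=[0.4682]  S=[0.6982]  K=[0.6706]  nu=[0.3391]  x^+=[-1.8217]  P^+=[0.1542]
step 4: x^-=[-1.5849]  P^-=[0.4667]  S=[0.6967]  K=[0.6699]  nu=[3.0349]  x^+=[0.4482]  P^+=[0.1541]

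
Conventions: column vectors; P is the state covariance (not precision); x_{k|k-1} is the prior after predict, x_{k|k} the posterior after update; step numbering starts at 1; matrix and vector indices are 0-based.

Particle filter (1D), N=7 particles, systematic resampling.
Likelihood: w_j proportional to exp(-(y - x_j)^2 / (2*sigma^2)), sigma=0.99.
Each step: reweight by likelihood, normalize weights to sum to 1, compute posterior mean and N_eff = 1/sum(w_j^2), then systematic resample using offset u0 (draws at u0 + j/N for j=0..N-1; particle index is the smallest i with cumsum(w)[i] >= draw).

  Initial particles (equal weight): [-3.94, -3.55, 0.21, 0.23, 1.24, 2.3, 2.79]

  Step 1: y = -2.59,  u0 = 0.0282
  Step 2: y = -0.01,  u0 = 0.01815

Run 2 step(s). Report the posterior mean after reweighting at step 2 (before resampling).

step 1: w=[0.3738, 0.5919, 0.0174, 0.0164, 0.0005, 0.0000, 0.0000]  mean=-3.5660  Neff=2.0381  idx=[0, 0, 0, 1, 1, 1, 1]
step 2: w=[0.0484, 0.0484, 0.0484, 0.2137, 0.2137, 0.2137, 0.2137]  mean=-3.6066  Neff=5.2702  idx=[0, 3, 3, 4, 5, 5, 6]

post_mean = -3.6066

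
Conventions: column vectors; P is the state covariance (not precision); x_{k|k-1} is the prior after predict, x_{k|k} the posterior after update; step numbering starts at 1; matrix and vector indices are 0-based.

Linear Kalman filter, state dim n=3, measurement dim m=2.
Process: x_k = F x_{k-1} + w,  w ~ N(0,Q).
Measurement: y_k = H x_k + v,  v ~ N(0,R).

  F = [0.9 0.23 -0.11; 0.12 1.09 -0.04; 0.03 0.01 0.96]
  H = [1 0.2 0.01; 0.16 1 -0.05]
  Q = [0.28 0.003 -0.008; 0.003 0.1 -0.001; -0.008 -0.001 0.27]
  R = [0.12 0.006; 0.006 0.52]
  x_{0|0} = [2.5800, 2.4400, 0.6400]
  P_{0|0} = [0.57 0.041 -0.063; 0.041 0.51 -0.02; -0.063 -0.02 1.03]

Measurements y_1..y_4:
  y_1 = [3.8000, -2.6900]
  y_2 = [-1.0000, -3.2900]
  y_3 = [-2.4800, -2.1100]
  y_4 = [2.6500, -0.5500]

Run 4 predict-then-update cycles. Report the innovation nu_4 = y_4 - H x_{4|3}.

innov = [5.4545, 2.5543]

step 1: x^-=[2.8128, 2.9436, 0.7162]  P^-=[0.8116 0.2440 -0.1582; 0.2440 0.7289 -0.0597; -0.1582 -0.0597 1.2158]  S=[1.0551 0.5405; 0.5405 1.3592]  K=[0.8415 -0.0538; 0.0984 0.5280; -0.1190 -0.0599]  nu=[0.3913, -6.0478]  x^+=[3.4672, -0.2113, 1.0319]  P^+=[0.1094 -0.0421 -0.0331; -0.0421 0.2835 0.0328; -0.0331 0.0328 1.1883]
step 2: x^-=[2.9584, 0.1444, 1.0926]  P^-=[0.3855 0.0461 -0.1518; 0.0461 0.4268 -0.0140; -0.1518 -0.0140 1.3640]  S=[0.5380 0.2073; 0.2073 0.9787]  K=[0.7462 -0.0402; 0.0794 0.4276; -0.2397 -0.0580]  nu=[-3.9982, -3.8531]  x^+=[0.1295, -1.8202, 2.2744]  P^+=[0.0967 -0.0344 -0.0509; -0.0344 0.2304 0.0427; -0.0509 0.0427 1.3240]
step 3: x^-=[-0.5523, -2.0595, 2.1691]  P^-=[0.3802 0.0393 -0.1796; 0.0393 0.3651 -0.0113; -0.1796 -0.0113 1.4882]  S=[0.5270 0.1884; 0.1884 0.9151]  K=[0.7451 -0.0341; 0.0730 0.3914; -0.2938 -0.0646]  nu=[-1.5375, 0.1463]  x^+=[-1.7029, -2.1145, 2.6114]  P^+=[0.0961 -0.0316 -0.0591; -0.0316 0.2113 0.0457; -0.0591 0.0457 1.4317]
step 4: x^-=[-2.3062, -2.6136, 2.4347]  P^-=[0.3827 0.0378 -0.1974; 0.0378 0.3430 -0.0133; -0.1974 -0.0133 1.5870]  S=[0.5277 0.1836; 0.1836 0.8934]  K=[0.7468 -0.0316; 0.0702 0.3771; -0.3239 -0.0725]  nu=[5.4545, 2.5543]  x^+=[1.6865, -1.2676, 0.4826]  P^+=[0.0962 -0.0305 -0.0638; -0.0305 0.2037 0.0465; -0.0638 0.0465 1.5183]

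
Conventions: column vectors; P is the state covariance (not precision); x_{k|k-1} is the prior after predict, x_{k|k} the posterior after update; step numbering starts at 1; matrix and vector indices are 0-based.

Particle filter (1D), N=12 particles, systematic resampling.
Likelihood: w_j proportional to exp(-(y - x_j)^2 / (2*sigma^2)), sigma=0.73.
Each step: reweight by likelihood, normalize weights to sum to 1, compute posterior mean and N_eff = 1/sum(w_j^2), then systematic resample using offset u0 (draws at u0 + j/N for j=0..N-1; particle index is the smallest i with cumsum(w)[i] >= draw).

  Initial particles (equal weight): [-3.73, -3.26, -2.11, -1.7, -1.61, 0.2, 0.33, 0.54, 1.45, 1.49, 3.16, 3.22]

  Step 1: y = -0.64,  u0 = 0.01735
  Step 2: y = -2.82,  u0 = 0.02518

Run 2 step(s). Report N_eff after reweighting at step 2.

N_eff = 4.3189

step 1: w=[0.0001, 0.0008, 0.0619, 0.1639, 0.1945, 0.2426, 0.1945, 0.1273, 0.0078, 0.0067, 0.0000, 0.0000]  mean=-0.5223  Neff=5.5091  idx=[2, 3, 3, 4, 4, 5, 5, 5, 6, 6, 6, 7]
step 2: w=[0.3567, 0.1764, 0.1764, 0.1449, 0.1449, 0.0001, 0.0001, 0.0001, 0.0001, 0.0001, 0.0001, 0.0000]  mean=-1.8192  Neff=4.3189  idx=[0, 0, 0, 0, 1, 1, 1, 2, 2, 3, 4, 4]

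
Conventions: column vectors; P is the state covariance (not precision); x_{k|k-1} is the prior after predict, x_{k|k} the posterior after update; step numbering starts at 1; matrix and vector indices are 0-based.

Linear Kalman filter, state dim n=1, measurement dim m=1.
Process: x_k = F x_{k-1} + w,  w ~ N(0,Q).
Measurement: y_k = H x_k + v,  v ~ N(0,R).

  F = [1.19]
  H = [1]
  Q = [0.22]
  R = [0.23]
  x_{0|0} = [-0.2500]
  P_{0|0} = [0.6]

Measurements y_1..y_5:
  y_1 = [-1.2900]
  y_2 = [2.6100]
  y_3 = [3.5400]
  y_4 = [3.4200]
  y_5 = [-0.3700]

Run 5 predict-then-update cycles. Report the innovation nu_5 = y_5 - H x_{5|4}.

step 1: x^-=[-0.2975]  P^-=[1.0697]  S=[1.2997]  K=[0.8230]  nu=[-0.9925]  x^+=[-1.1144]  P^+=[0.1893]
step 2: x^-=[-1.3261]  P^-=[0.4881]  S=[0.7181]  K=[0.6797]  nu=[3.9361]  x^+=[1.3492]  P^+=[0.1563]
step 3: x^-=[1.6056]  P^-=[0.4414]  S=[0.6714]  K=[0.6574]  nu=[1.9344]  x^+=[2.8773]  P^+=[0.1512]
step 4: x^-=[3.4240]  P^-=[0.4341]  S=[0.6641]  K=[0.6537]  nu=[-0.0040]  x^+=[3.4214]  P^+=[0.1503]
step 5: x^-=[4.0715]  P^-=[0.4329]  S=[0.6629]  K=[0.6530]  nu=[-4.4415]  x^+=[1.1710]  P^+=[0.1502]

innov = [-4.4415]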